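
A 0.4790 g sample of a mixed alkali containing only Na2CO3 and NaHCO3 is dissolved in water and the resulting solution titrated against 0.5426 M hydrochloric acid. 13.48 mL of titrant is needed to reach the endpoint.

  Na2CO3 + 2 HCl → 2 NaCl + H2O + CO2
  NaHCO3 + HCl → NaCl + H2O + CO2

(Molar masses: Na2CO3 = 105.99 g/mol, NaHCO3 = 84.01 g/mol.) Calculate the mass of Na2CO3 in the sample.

n(HCl) = 0.01348 × 0.5426 = 7.314 × 10^-3 mol
Let x = n(Na2CO3), y = n(NaHCO3).
Titrant: 2x + 1y = 7.314 × 10^-3;  mass: 105.99x + 84.01y = 0.4790
Solving, x = 2.184 × 10^-3 mol, y = 2.946 × 10^-3 mol
mass of Na2CO3 = 2.184 × 10^-3 × 105.99 = 0.2315 g

0.2315 g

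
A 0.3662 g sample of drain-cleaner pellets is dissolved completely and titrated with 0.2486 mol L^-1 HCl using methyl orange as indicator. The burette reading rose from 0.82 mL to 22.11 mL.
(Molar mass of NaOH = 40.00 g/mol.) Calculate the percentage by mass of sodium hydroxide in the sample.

NaOH + HCl → NaCl + H2O
n(HCl) = 0.02129 L × 0.2486 mol/L = 5.293 × 10^-3 mol
n(NaOH) = 5.293 × 10^-3 mol (1:1 ratio)
mass of NaOH = 5.293 × 10^-3 × 40.00 g/mol = 0.2117 g
% NaOH = 0.2117 / 0.3662 × 100 = 57.81 %

57.81 %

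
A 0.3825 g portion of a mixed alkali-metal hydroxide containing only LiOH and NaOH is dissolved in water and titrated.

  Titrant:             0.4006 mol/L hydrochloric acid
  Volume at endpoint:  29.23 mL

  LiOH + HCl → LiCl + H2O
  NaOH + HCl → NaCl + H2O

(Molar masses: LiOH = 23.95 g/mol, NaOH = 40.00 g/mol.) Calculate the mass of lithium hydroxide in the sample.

n(HCl) = 0.02923 × 0.4006 = 0.01171 mol
Let x = n(LiOH), y = n(NaOH).
Titrant: 1x + 1y = 0.01171;  mass: 23.95x + 40.00y = 0.3825
Solving, x = 5.351 × 10^-3 mol, y = 6.359 × 10^-3 mol
mass of LiOH = 5.351 × 10^-3 × 23.95 = 0.1282 g

0.1282 g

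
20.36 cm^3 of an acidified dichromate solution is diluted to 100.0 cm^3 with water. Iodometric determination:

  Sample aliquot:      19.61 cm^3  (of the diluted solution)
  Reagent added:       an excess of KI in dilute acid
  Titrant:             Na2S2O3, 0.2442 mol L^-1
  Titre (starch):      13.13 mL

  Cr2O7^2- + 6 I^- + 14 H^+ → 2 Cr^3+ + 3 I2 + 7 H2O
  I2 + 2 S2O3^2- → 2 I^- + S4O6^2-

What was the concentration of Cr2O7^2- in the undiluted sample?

0.1338 mol/L

n(S2O3^2-) = 0.01313 × 0.2442 = 3.206 × 10^-3 mol
n(I2) = n(S2O3^2-)/2 = 1.603 × 10^-3 mol
From the 1:3 ratio, n(Cr2O7^2-) in the aliquot = 1/3 × 1.603 × 10^-3 = 5.344 × 10^-4 mol
[Cr2O7^2-]_dilute = 5.344 × 10^-4 / 0.01961 = 0.02725 mol/L
[Cr2O7^2-]_original = 0.02725 × 100.0/20.36 = 0.1338 mol/L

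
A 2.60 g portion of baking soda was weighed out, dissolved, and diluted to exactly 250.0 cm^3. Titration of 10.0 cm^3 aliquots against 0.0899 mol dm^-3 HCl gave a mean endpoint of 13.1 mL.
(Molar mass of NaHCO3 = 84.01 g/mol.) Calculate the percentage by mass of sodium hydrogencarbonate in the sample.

NaHCO3 + HCl → NaCl + H2O + CO2
n(HCl) per titration = 0.0131 × 0.0899 = 1.18 × 10^-3 mol
n(NaHCO3) in each aliquot = 1.18 × 10^-3 mol (1:1 ratio)
n(NaHCO3) in the whole flask = 1.18 × 10^-3 × 250.0/10.0 = 0.0294 mol
mass of NaHCO3 = 0.0294 × 84.01 = 2.47 g
% NaHCO3 = 2.47 / 2.60 × 100 = 95.1 %

95.1 %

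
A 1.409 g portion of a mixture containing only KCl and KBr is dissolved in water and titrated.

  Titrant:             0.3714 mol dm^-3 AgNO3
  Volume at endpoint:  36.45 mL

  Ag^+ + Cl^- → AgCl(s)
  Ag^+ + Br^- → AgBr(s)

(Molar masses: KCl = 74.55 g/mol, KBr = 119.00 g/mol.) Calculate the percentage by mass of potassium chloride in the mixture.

24.04 %

n(AgNO3) = 0.03645 × 0.3714 = 0.01354 mol
Let x = n(KCl), y = n(KBr).
Titrant: 1x + 1y = 0.01354;  mass: 74.55x + 119.00y = 1.409
Solving, x = 4.544 × 10^-3 mol, y = 8.994 × 10^-3 mol
mass of KCl = 4.544 × 10^-3 × 74.55 = 0.3387 g
% KCl = 0.3387 / 1.409 × 100 = 24.04 %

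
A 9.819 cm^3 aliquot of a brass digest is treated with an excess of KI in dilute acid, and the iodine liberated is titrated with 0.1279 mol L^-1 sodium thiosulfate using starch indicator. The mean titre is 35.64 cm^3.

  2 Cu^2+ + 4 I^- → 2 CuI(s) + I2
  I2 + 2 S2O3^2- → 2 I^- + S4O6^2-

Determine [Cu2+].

n(S2O3^2-) = 0.03564 × 0.1279 = 4.558 × 10^-3 mol
n(I2) = n(S2O3^2-)/2 = 2.279 × 10^-3 mol
From the 2:1 ratio, n(Cu2+) in the aliquot = 2/1 × 2.279 × 10^-3 = 4.558 × 10^-3 mol
[Cu2+] = 4.558 × 10^-3 / 0.009819 = 0.4642 mol/L

0.4642 mol/L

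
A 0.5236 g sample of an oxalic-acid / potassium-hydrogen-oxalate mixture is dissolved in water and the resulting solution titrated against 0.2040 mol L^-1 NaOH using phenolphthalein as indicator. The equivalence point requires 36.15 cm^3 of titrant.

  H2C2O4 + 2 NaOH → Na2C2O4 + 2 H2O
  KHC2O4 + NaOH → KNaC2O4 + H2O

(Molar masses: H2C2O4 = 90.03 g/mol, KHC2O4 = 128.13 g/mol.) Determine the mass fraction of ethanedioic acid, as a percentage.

43.58 %

n(NaOH) = 0.03615 × 0.2040 = 7.375 × 10^-3 mol
Let x = n(H2C2O4), y = n(KHC2O4).
Titrant: 2x + 1y = 7.375 × 10^-3;  mass: 90.03x + 128.13y = 0.5236
Solving, x = 2.534 × 10^-3 mol, y = 2.306 × 10^-3 mol
mass of H2C2O4 = 2.534 × 10^-3 × 90.03 = 0.2282 g
% H2C2O4 = 0.2282 / 0.5236 × 100 = 43.58 %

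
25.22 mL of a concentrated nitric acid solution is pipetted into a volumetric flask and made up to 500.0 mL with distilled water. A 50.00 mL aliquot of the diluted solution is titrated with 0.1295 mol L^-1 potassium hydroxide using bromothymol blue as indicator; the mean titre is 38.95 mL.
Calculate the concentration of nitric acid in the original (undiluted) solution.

HNO3 + KOH → KNO3 + H2O
n(KOH) = 0.03895 × 0.1295 = 5.044 × 10^-3 mol
n(HNO3) in the aliquot = 5.044 × 10^-3 mol (1:1 ratio)
[HNO3]_dilute = 5.044 × 10^-3 / 0.05000 = 0.1009 mol/L
Dilution factor = 500.0 / 25.22 = 19.83
[HNO3]_stock = 0.1009 × 19.83 = 2.000 mol/L

2.000 mol/L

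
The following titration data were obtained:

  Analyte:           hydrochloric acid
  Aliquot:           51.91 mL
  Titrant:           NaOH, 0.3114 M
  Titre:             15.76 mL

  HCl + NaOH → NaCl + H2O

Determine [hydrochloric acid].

0.09454 M

n(NaOH) = 0.01576 L × 0.3114 mol/L = 4.908 × 10^-3 mol
n(HCl) = 4.908 × 10^-3 mol (1:1 mole ratio)
[HCl] = 4.908 × 10^-3 mol / 0.05191 L = 0.09454 mol/L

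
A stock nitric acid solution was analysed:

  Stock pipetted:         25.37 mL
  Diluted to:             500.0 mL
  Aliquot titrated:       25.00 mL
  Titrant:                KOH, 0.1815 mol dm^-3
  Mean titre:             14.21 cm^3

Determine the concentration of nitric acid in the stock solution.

HNO3 + KOH → KNO3 + H2O
n(KOH) = 0.01421 × 0.1815 = 2.579 × 10^-3 mol
n(HNO3) in the aliquot = 2.579 × 10^-3 mol (1:1 ratio)
[HNO3]_dilute = 2.579 × 10^-3 / 0.02500 = 0.1032 mol/L
Dilution factor = 500.0 / 25.37 = 19.71
[HNO3]_stock = 0.1032 × 19.71 = 2.033 mol/L

2.033 mol/L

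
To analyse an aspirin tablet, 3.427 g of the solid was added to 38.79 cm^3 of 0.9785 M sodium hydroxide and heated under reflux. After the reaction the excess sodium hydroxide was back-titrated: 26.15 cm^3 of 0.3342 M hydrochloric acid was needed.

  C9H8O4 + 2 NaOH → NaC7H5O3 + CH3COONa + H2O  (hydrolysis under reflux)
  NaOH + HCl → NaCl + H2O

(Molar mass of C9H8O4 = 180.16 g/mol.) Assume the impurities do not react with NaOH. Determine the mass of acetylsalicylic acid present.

n(NaOH) added = 0.03879 × 0.9785 = 0.03796 mol
n(HCl) used in back-titration = 0.02615 × 0.3342 = 8.739 × 10^-3 mol
n(NaOH) left over = 8.739 × 10^-3 mol (1:1 ratio)
n(NaOH) consumed by analyte = 0.03796 − 8.739 × 10^-3 = 0.02922 mol
From the 1:2 ratio, n(C9H8O4) = 1/2 × 0.02922 = 0.01461 mol
mass of C9H8O4 = 0.01461 × 180.16 = 2.632 g

2.632 g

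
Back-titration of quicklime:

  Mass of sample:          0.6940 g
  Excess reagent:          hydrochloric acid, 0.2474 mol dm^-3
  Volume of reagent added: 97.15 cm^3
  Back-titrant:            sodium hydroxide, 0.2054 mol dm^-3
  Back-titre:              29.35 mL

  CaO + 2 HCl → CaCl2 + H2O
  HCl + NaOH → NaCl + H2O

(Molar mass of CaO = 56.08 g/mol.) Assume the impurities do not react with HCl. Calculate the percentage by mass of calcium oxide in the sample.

n(HCl) added = 0.09715 × 0.2474 = 0.02403 mol
n(NaOH) used in back-titration = 0.02935 × 0.2054 = 6.028 × 10^-3 mol
n(HCl) left over = 6.028 × 10^-3 mol (1:1 ratio)
n(HCl) consumed by analyte = 0.02403 − 6.028 × 10^-3 = 0.01801 mol
From the 1:2 ratio, n(CaO) = 1/2 × 0.01801 = 9.003 × 10^-3 mol
mass of CaO = 9.003 × 10^-3 × 56.08 = 0.5049 g
% CaO = 0.5049 / 0.6940 × 100 = 72.75 %

72.75 %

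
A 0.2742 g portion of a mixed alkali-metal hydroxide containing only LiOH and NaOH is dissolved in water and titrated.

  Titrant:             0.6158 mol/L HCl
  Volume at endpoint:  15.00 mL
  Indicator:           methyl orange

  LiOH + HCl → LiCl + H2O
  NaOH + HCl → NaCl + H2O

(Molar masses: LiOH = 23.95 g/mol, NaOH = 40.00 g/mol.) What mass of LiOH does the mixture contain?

n(HCl) = 0.01500 × 0.6158 = 9.237 × 10^-3 mol
Let x = n(LiOH), y = n(NaOH).
Titrant: 1x + 1y = 9.237 × 10^-3;  mass: 23.95x + 40.00y = 0.2742
Solving, x = 5.936 × 10^-3 mol, y = 3.301 × 10^-3 mol
mass of LiOH = 5.936 × 10^-3 × 23.95 = 0.1422 g

0.1422 g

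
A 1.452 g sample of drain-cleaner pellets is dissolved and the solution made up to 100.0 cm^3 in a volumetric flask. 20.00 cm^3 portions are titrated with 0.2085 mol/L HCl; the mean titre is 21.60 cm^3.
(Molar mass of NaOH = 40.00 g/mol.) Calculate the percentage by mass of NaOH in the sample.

62.03 %

NaOH + HCl → NaCl + H2O
n(HCl) per titration = 0.02160 × 0.2085 = 4.504 × 10^-3 mol
n(NaOH) in each aliquot = 4.504 × 10^-3 mol (1:1 ratio)
n(NaOH) in the whole flask = 4.504 × 10^-3 × 100.0/20.00 = 0.02252 mol
mass of NaOH = 0.02252 × 40.00 = 0.9007 g
% NaOH = 0.9007 / 1.452 × 100 = 62.03 %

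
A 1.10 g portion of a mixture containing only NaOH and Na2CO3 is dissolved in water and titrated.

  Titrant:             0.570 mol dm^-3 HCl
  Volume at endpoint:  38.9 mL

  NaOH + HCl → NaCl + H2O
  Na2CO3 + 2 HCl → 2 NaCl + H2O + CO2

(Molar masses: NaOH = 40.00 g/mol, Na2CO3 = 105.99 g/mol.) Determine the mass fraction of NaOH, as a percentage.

21.0 %

n(HCl) = 0.0389 × 0.570 = 0.0222 mol
Let x = n(NaOH), y = n(Na2CO3).
Titrant: 1x + 2y = 0.0222;  mass: 40.00x + 105.99y = 1.10
Solving, x = 5.78 × 10^-3 mol, y = 8.20 × 10^-3 mol
mass of NaOH = 5.78 × 10^-3 × 40.00 = 0.231 g
% NaOH = 0.231 / 1.10 × 100 = 21.0 %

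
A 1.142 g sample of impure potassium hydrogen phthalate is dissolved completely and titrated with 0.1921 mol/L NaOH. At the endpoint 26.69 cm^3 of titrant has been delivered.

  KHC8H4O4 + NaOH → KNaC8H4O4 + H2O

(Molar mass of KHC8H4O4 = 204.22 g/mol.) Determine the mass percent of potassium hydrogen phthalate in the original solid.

n(NaOH) = 0.02669 L × 0.1921 mol/L = 5.127 × 10^-3 mol
n(KHC8H4O4) = 5.127 × 10^-3 mol (1:1 ratio)
mass of KHC8H4O4 = 5.127 × 10^-3 × 204.22 g/mol = 1.047 g
% KHC8H4O4 = 1.047 / 1.142 × 100 = 91.69 %

91.69 %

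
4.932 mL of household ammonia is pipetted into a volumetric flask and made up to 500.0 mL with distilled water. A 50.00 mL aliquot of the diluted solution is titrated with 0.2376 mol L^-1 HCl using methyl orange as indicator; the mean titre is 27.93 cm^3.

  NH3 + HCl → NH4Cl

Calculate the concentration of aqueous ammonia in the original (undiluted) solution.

13.46 mol/L

n(HCl) = 0.02793 × 0.2376 = 6.636 × 10^-3 mol
n(NH3) in the aliquot = 6.636 × 10^-3 mol (1:1 ratio)
[NH3]_dilute = 6.636 × 10^-3 / 0.05000 = 0.1327 mol/L
Dilution factor = 500.0 / 4.932 = 101.4
[NH3]_stock = 0.1327 × 101.4 = 13.46 mol/L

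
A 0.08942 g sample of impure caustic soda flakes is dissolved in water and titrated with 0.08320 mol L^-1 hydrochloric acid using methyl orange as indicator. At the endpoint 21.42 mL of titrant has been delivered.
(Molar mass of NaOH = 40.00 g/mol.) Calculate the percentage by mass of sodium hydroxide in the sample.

79.72 %

NaOH + HCl → NaCl + H2O
n(HCl) = 0.02142 L × 0.08320 mol/L = 1.782 × 10^-3 mol
n(NaOH) = 1.782 × 10^-3 mol (1:1 ratio)
mass of NaOH = 1.782 × 10^-3 × 40.00 g/mol = 0.07129 g
% NaOH = 0.07129 / 0.08942 × 100 = 79.72 %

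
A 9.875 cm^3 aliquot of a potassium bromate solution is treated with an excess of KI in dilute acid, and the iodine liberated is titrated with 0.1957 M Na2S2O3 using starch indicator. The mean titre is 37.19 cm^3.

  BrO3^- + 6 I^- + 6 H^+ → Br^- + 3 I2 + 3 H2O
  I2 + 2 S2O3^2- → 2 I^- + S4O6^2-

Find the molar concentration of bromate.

n(S2O3^2-) = 0.03719 × 0.1957 = 7.278 × 10^-3 mol
n(I2) = n(S2O3^2-)/2 = 3.639 × 10^-3 mol
From the 1:3 ratio, n(BrO3^-) in the aliquot = 1/3 × 3.639 × 10^-3 = 1.213 × 10^-3 mol
[BrO3^-] = 1.213 × 10^-3 / 0.009875 = 0.1228 mol/L

0.1228 M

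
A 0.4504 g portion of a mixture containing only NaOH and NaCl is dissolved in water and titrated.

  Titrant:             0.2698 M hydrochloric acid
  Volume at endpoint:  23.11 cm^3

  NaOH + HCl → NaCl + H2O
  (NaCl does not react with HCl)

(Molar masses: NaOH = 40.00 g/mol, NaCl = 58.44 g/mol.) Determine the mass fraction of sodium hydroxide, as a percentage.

n(HCl) = 0.02311 × 0.2698 = 6.235 × 10^-3 mol
Let x = n(NaOH), y = n(NaCl).
Titrant: 1x = 6.235 × 10^-3;  mass: 40.00x + 58.44y = 0.4504
Solving, x = 6.235 × 10^-3 mol, y = 3.439 × 10^-3 mol
mass of NaOH = 6.235 × 10^-3 × 40.00 = 0.2494 g
% NaOH = 0.2494 / 0.4504 × 100 = 55.37 %

55.37 %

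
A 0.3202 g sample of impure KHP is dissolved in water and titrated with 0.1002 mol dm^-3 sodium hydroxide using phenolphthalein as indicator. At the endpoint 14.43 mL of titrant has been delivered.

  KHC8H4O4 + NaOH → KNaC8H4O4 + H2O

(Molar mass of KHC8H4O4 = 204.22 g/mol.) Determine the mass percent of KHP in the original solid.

92.22 %

n(NaOH) = 0.01443 L × 0.1002 mol/L = 1.446 × 10^-3 mol
n(KHC8H4O4) = 1.446 × 10^-3 mol (1:1 ratio)
mass of KHC8H4O4 = 1.446 × 10^-3 × 204.22 g/mol = 0.2953 g
% KHC8H4O4 = 0.2953 / 0.3202 × 100 = 92.22 %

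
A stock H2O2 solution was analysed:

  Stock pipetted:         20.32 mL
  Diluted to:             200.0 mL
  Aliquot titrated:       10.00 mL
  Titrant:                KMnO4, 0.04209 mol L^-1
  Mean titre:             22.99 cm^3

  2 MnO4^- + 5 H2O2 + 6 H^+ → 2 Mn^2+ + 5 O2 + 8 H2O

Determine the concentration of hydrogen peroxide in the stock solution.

2.381 mol/L

n(KMnO4) = 0.02299 × 0.04209 = 9.676 × 10^-4 mol
From the 5:2 ratio, n(H2O2) in the aliquot = 5/2 × 9.676 × 10^-4 = 2.419 × 10^-3 mol
[H2O2]_dilute = 2.419 × 10^-3 / 0.01000 = 0.2419 mol/L
Dilution factor = 200.0 / 20.32 = 9.843
[H2O2]_stock = 0.2419 × 9.843 = 2.381 mol/L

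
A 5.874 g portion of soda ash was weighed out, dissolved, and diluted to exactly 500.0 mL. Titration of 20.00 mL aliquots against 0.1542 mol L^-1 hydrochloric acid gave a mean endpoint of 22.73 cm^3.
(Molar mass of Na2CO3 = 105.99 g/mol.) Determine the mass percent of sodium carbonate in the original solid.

79.05 %

Na2CO3 + 2 HCl → 2 NaCl + H2O + CO2
n(HCl) per titration = 0.02273 × 0.1542 = 3.505 × 10^-3 mol
From the 1:2 ratio, n(Na2CO3) in each aliquot = 1/2 × 3.505 × 10^-3 = 1.752 × 10^-3 mol
n(Na2CO3) in the whole flask = 1.752 × 10^-3 × 500.0/20.00 = 0.04381 mol
mass of Na2CO3 = 0.04381 × 105.99 = 4.644 g
% Na2CO3 = 4.644 / 5.874 × 100 = 79.05 %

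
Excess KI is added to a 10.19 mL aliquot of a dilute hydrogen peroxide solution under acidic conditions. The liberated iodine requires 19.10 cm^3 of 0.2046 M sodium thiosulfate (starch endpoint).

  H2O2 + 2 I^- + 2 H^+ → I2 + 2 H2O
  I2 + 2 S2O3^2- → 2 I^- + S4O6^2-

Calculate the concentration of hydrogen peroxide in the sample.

n(S2O3^2-) = 0.01910 × 0.2046 = 3.908 × 10^-3 mol
n(I2) = n(S2O3^2-)/2 = 1.954 × 10^-3 mol
n(H2O2) in the aliquot = 1.954 × 10^-3 mol (1:1 ratio)
[H2O2] = 1.954 × 10^-3 / 0.01019 = 0.1917 mol/L

0.1917 M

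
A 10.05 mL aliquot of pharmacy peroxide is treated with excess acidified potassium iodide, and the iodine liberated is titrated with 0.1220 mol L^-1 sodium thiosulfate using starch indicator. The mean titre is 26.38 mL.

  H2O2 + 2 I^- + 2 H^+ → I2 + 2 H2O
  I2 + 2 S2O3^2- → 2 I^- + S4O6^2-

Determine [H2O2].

n(S2O3^2-) = 0.02638 × 0.1220 = 3.218 × 10^-3 mol
n(I2) = n(S2O3^2-)/2 = 1.609 × 10^-3 mol
n(H2O2) in the aliquot = 1.609 × 10^-3 mol (1:1 ratio)
[H2O2] = 1.609 × 10^-3 / 0.01005 = 0.1601 mol/L

0.1601 mol/L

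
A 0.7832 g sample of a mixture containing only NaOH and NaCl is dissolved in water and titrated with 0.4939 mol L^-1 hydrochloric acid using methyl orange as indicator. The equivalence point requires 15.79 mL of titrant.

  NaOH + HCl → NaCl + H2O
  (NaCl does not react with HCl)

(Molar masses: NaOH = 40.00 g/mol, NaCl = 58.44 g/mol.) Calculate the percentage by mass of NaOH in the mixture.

n(HCl) = 0.01579 × 0.4939 = 7.799 × 10^-3 mol
Let x = n(NaOH), y = n(NaCl).
Titrant: 1x = 7.799 × 10^-3;  mass: 40.00x + 58.44y = 0.7832
Solving, x = 7.799 × 10^-3 mol, y = 8.064 × 10^-3 mol
mass of NaOH = 7.799 × 10^-3 × 40.00 = 0.3119 g
% NaOH = 0.3119 / 0.7832 × 100 = 39.83 %

39.83 %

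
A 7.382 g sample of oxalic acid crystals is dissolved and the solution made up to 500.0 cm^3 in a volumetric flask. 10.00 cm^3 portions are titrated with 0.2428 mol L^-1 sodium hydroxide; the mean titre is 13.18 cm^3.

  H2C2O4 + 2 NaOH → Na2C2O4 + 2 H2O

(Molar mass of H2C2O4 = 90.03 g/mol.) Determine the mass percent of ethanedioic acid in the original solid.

97.57 %

n(NaOH) per titration = 0.01318 × 0.2428 = 3.200 × 10^-3 mol
From the 1:2 ratio, n(H2C2O4) in each aliquot = 1/2 × 3.200 × 10^-3 = 1.600 × 10^-3 mol
n(H2C2O4) in the whole flask = 1.600 × 10^-3 × 500.0/10.00 = 0.08000 mol
mass of H2C2O4 = 0.08000 × 90.03 = 7.203 g
% H2C2O4 = 7.203 / 7.382 × 100 = 97.57 %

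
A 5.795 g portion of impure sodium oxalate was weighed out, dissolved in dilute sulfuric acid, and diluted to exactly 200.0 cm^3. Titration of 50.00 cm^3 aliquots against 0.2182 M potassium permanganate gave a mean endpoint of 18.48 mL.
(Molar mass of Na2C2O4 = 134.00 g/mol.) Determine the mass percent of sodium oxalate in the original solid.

2 MnO4^- + 5 C2O4^2- + 16 H^+ → 2 Mn^2+ + 10 CO2 + 8 H2O
n(KMnO4) per titration = 0.01848 × 0.2182 = 4.032 × 10^-3 mol
From the 5:2 ratio, n(Na2C2O4) in each aliquot = 5/2 × 4.032 × 10^-3 = 0.01008 mol
n(Na2C2O4) in the whole flask = 0.01008 × 200.0/50.00 = 0.04032 mol
mass of Na2C2O4 = 0.04032 × 134.00 = 5.403 g
% Na2C2O4 = 5.403 / 5.795 × 100 = 93.24 %

93.24 %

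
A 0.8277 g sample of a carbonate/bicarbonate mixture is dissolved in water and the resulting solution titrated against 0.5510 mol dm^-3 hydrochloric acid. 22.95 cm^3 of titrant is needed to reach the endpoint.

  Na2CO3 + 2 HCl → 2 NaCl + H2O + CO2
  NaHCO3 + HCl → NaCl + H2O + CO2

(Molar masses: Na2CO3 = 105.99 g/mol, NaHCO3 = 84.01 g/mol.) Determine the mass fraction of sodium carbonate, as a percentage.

48.44 %

n(HCl) = 0.02295 × 0.5510 = 0.01265 mol
Let x = n(Na2CO3), y = n(NaHCO3).
Titrant: 2x + 1y = 0.01265;  mass: 105.99x + 84.01y = 0.8277
Solving, x = 3.783 × 10^-3 mol, y = 5.080 × 10^-3 mol
mass of Na2CO3 = 3.783 × 10^-3 × 105.99 = 0.4009 g
% Na2CO3 = 0.4009 / 0.8277 × 100 = 48.44 %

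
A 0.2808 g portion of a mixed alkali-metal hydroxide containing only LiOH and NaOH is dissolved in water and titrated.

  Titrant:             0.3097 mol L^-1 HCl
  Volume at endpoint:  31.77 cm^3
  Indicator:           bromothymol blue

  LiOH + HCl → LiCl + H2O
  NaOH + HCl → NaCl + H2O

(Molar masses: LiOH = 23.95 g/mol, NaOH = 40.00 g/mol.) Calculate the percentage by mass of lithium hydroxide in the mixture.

59.93 %

n(HCl) = 0.03177 × 0.3097 = 9.839 × 10^-3 mol
Let x = n(LiOH), y = n(NaOH).
Titrant: 1x + 1y = 9.839 × 10^-3;  mass: 23.95x + 40.00y = 0.2808
Solving, x = 7.026 × 10^-3 mol, y = 2.813 × 10^-3 mol
mass of LiOH = 7.026 × 10^-3 × 23.95 = 0.1683 g
% LiOH = 0.1683 / 0.2808 × 100 = 59.93 %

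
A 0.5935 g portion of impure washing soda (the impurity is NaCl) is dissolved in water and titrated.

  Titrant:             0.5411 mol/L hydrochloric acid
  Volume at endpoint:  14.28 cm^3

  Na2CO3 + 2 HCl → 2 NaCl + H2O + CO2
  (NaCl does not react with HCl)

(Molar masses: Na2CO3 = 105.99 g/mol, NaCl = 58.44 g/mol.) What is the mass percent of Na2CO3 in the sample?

69.00 %

n(HCl) = 0.01428 × 0.5411 = 7.727 × 10^-3 mol
Let x = n(Na2CO3), y = n(NaCl).
Titrant: 2x = 7.727 × 10^-3;  mass: 105.99x + 58.44y = 0.5935
Solving, x = 3.863 × 10^-3 mol, y = 3.149 × 10^-3 mol
mass of Na2CO3 = 3.863 × 10^-3 × 105.99 = 0.4095 g
% Na2CO3 = 0.4095 / 0.5935 × 100 = 69.00 %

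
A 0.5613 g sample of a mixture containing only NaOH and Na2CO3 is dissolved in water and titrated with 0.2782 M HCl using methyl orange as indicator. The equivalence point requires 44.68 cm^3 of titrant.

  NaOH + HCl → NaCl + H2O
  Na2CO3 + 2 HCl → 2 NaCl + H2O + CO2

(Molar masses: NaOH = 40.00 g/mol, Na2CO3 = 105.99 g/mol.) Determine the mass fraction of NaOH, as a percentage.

53.43 %

n(HCl) = 0.04468 × 0.2782 = 0.01243 mol
Let x = n(NaOH), y = n(Na2CO3).
Titrant: 1x + 2y = 0.01243;  mass: 40.00x + 105.99y = 0.5613
Solving, x = 7.497 × 10^-3 mol, y = 2.466 × 10^-3 mol
mass of NaOH = 7.497 × 10^-3 × 40.00 = 0.2999 g
% NaOH = 0.2999 / 0.5613 × 100 = 53.43 %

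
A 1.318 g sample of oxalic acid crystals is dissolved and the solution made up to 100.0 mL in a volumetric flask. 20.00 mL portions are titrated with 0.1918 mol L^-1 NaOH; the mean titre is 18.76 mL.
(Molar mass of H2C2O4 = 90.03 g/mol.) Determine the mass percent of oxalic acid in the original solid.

61.45 %

H2C2O4 + 2 NaOH → Na2C2O4 + 2 H2O
n(NaOH) per titration = 0.01876 × 0.1918 = 3.598 × 10^-3 mol
From the 1:2 ratio, n(H2C2O4) in each aliquot = 1/2 × 3.598 × 10^-3 = 1.799 × 10^-3 mol
n(H2C2O4) in the whole flask = 1.799 × 10^-3 × 100.0/20.00 = 8.995 × 10^-3 mol
mass of H2C2O4 = 8.995 × 10^-3 × 90.03 = 0.8099 g
% H2C2O4 = 0.8099 / 1.318 × 100 = 61.45 %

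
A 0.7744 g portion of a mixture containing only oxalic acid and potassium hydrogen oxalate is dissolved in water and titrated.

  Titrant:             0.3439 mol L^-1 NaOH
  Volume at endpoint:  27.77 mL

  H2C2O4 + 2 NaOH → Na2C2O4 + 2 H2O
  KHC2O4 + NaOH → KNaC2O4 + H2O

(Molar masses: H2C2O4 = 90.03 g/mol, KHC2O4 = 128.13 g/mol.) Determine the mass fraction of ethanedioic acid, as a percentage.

31.42 %

n(NaOH) = 0.02777 × 0.3439 = 9.550 × 10^-3 mol
Let x = n(H2C2O4), y = n(KHC2O4).
Titrant: 2x + 1y = 9.550 × 10^-3;  mass: 90.03x + 128.13y = 0.7744
Solving, x = 2.703 × 10^-3 mol, y = 4.145 × 10^-3 mol
mass of H2C2O4 = 2.703 × 10^-3 × 90.03 = 0.2433 g
% H2C2O4 = 0.2433 / 0.7744 × 100 = 31.42 %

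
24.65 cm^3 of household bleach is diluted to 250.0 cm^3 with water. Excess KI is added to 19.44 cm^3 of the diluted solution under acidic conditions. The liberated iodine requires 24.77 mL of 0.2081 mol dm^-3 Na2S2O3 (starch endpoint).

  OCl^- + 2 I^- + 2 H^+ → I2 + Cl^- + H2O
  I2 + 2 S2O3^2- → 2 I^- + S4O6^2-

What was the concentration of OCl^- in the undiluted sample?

n(S2O3^2-) = 0.02477 × 0.2081 = 5.155 × 10^-3 mol
n(I2) = n(S2O3^2-)/2 = 2.577 × 10^-3 mol
n(OCl^-) in the aliquot = 2.577 × 10^-3 mol (1:1 ratio)
[OCl^-]_dilute = 2.577 × 10^-3 / 0.01944 = 0.1326 mol/L
[OCl^-]_original = 0.1326 × 250.0/24.65 = 1.345 mol/L

1.345 mol/L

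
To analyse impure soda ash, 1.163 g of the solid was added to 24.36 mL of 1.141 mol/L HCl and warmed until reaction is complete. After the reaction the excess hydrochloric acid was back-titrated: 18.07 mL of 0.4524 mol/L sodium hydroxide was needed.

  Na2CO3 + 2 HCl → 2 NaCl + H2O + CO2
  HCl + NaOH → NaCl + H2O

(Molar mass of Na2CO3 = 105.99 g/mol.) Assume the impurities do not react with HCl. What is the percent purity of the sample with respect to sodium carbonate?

89.40 %

n(HCl) added = 0.02436 × 1.141 = 0.02779 mol
n(NaOH) used in back-titration = 0.01807 × 0.4524 = 8.175 × 10^-3 mol
n(HCl) left over = 8.175 × 10^-3 mol (1:1 ratio)
n(HCl) consumed by analyte = 0.02779 − 8.175 × 10^-3 = 0.01962 mol
From the 1:2 ratio, n(Na2CO3) = 1/2 × 0.01962 = 9.810 × 10^-3 mol
mass of Na2CO3 = 9.810 × 10^-3 × 105.99 = 1.040 g
% Na2CO3 = 1.040 / 1.163 × 100 = 89.40 %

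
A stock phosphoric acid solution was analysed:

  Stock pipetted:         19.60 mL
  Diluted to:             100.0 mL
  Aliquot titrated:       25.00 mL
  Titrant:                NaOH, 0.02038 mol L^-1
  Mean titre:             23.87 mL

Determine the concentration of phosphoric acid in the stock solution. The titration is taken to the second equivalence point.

0.04964 mol/L

H3PO4 + 2 NaOH → Na2HPO4 + 2 H2O
n(NaOH) = 0.02387 × 0.02038 = 4.865 × 10^-4 mol
From the 1:2 ratio, n(H3PO4) in the aliquot = 1/2 × 4.865 × 10^-4 = 2.432 × 10^-4 mol
[H3PO4]_dilute = 2.432 × 10^-4 / 0.02500 = 0.009729 mol/L
Dilution factor = 100.0 / 19.60 = 5.102
[H3PO4]_stock = 0.009729 × 5.102 = 0.04964 mol/L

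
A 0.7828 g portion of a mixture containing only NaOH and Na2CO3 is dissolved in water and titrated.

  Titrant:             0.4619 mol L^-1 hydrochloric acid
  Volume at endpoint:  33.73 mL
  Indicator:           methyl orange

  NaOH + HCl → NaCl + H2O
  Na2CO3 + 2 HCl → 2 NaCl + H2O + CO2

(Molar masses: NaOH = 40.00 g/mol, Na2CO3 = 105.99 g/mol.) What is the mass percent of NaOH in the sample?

16.85 %

n(HCl) = 0.03373 × 0.4619 = 0.01558 mol
Let x = n(NaOH), y = n(Na2CO3).
Titrant: 1x + 2y = 0.01558;  mass: 40.00x + 105.99y = 0.7828
Solving, x = 3.298 × 10^-3 mol, y = 6.141 × 10^-3 mol
mass of NaOH = 3.298 × 10^-3 × 40.00 = 0.1319 g
% NaOH = 0.1319 / 0.7828 × 100 = 16.85 %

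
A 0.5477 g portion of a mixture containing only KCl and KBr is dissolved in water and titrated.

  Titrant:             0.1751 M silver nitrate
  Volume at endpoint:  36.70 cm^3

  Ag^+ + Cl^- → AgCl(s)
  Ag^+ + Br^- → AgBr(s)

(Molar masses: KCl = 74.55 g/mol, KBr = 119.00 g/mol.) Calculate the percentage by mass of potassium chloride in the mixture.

66.45 %

n(AgNO3) = 0.03670 × 0.1751 = 6.426 × 10^-3 mol
Let x = n(KCl), y = n(KBr).
Titrant: 1x + 1y = 6.426 × 10^-3;  mass: 74.55x + 119.00y = 0.5477
Solving, x = 4.882 × 10^-3 mol, y = 1.544 × 10^-3 mol
mass of KCl = 4.882 × 10^-3 × 74.55 = 0.3640 g
% KCl = 0.3640 / 0.5477 × 100 = 66.45 %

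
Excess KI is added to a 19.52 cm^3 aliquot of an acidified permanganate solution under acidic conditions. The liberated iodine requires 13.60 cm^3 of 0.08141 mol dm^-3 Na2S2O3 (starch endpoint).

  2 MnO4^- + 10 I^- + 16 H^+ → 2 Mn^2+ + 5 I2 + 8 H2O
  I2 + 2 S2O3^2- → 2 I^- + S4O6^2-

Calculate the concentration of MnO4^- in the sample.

n(S2O3^2-) = 0.01360 × 0.08141 = 1.107 × 10^-3 mol
n(I2) = n(S2O3^2-)/2 = 5.536 × 10^-4 mol
From the 2:5 ratio, n(MnO4^-) in the aliquot = 2/5 × 5.536 × 10^-4 = 2.214 × 10^-4 mol
[MnO4^-] = 2.214 × 10^-4 / 0.01952 = 0.01134 mol/L

0.01134 mol/L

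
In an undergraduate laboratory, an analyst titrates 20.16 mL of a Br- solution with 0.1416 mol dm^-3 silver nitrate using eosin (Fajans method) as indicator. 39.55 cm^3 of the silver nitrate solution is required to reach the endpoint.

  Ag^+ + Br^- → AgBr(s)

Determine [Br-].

0.2778 mol/L

n(AgNO3) = 0.03955 L × 0.1416 mol/L = 5.600 × 10^-3 mol
n(Br-) = 5.600 × 10^-3 mol (1:1 mole ratio)
[Br-] = 5.600 × 10^-3 mol / 0.02016 L = 0.2778 mol/L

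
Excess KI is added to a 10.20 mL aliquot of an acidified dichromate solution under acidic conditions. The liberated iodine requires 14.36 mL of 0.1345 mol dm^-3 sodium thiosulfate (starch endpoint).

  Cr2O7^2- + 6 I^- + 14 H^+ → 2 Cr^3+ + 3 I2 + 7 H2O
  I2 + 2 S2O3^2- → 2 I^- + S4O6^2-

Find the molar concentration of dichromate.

0.03156 mol/L

n(S2O3^2-) = 0.01436 × 0.1345 = 1.931 × 10^-3 mol
n(I2) = n(S2O3^2-)/2 = 9.657 × 10^-4 mol
From the 1:3 ratio, n(Cr2O7^2-) in the aliquot = 1/3 × 9.657 × 10^-4 = 3.219 × 10^-4 mol
[Cr2O7^2-] = 3.219 × 10^-4 / 0.01020 = 0.03156 mol/L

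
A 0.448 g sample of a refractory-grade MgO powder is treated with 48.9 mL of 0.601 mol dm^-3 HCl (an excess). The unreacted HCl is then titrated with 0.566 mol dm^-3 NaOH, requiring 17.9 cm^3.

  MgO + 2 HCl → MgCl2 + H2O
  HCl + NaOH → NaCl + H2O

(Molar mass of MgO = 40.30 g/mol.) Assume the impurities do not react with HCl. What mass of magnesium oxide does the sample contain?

n(HCl) added = 0.0489 × 0.601 = 0.0294 mol
n(NaOH) used in back-titration = 0.0179 × 0.566 = 0.0101 mol
n(HCl) left over = 0.0101 mol (1:1 ratio)
n(HCl) consumed by analyte = 0.0294 − 0.0101 = 0.0193 mol
From the 1:2 ratio, n(MgO) = 1/2 × 0.0193 = 9.63 × 10^-3 mol
mass of MgO = 9.63 × 10^-3 × 40.30 = 0.388 g

0.388 g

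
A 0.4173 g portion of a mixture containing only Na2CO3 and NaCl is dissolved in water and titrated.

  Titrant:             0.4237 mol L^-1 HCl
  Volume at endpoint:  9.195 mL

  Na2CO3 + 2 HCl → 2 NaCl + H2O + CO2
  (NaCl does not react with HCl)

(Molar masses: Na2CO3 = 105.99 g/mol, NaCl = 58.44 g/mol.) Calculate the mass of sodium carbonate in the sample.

0.2065 g

n(HCl) = 0.009195 × 0.4237 = 3.896 × 10^-3 mol
Let x = n(Na2CO3), y = n(NaCl).
Titrant: 2x = 3.896 × 10^-3;  mass: 105.99x + 58.44y = 0.4173
Solving, x = 1.948 × 10^-3 mol, y = 3.608 × 10^-3 mol
mass of Na2CO3 = 1.948 × 10^-3 × 105.99 = 0.2065 g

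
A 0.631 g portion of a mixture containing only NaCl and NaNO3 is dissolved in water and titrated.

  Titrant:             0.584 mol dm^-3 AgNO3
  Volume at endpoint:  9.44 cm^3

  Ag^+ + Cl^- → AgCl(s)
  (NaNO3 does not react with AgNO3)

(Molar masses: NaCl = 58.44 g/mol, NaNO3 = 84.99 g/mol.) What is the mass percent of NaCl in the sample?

51.1 %

n(AgNO3) = 0.00944 × 0.584 = 5.51 × 10^-3 mol
Let x = n(NaCl), y = n(NaNO3).
Titrant: 1x = 5.51 × 10^-3;  mass: 58.44x + 84.99y = 0.631
Solving, x = 5.51 × 10^-3 mol, y = 3.63 × 10^-3 mol
mass of NaCl = 5.51 × 10^-3 × 58.44 = 0.322 g
% NaCl = 0.322 / 0.631 × 100 = 51.1 %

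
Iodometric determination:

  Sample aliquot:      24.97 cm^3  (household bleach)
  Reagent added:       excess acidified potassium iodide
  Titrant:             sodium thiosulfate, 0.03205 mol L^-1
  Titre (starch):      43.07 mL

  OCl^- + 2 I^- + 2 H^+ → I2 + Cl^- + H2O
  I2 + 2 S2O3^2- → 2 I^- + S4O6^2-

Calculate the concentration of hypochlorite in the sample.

0.02764 mol/L

n(S2O3^2-) = 0.04307 × 0.03205 = 1.380 × 10^-3 mol
n(I2) = n(S2O3^2-)/2 = 6.902 × 10^-4 mol
n(OCl^-) in the aliquot = 6.902 × 10^-4 mol (1:1 ratio)
[OCl^-] = 6.902 × 10^-4 / 0.02497 = 0.02764 mol/L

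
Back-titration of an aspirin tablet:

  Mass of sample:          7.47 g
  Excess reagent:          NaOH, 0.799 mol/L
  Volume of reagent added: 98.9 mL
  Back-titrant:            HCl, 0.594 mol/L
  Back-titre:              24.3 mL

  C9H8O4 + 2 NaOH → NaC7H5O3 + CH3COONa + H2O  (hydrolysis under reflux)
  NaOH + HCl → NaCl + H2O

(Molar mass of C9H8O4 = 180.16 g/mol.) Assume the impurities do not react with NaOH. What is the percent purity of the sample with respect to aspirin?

n(NaOH) added = 0.0989 × 0.799 = 0.0790 mol
n(HCl) used in back-titration = 0.0243 × 0.594 = 0.0144 mol
n(NaOH) left over = 0.0144 mol (1:1 ratio)
n(NaOH) consumed by analyte = 0.0790 − 0.0144 = 0.0646 mol
From the 1:2 ratio, n(C9H8O4) = 1/2 × 0.0646 = 0.0323 mol
mass of C9H8O4 = 0.0323 × 180.16 = 5.82 g
% C9H8O4 = 5.82 / 7.47 × 100 = 77.9 %

77.9 %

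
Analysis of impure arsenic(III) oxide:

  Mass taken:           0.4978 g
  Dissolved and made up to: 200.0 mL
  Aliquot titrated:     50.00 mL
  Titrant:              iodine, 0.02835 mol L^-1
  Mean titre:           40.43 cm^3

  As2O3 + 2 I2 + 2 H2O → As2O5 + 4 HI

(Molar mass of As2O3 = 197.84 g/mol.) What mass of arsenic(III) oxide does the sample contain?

0.4535 g

n(I2) per titration = 0.04043 × 0.02835 = 1.146 × 10^-3 mol
From the 1:2 ratio, n(As2O3) in each aliquot = 1/2 × 1.146 × 10^-3 = 5.731 × 10^-4 mol
n(As2O3) in the whole flask = 5.731 × 10^-4 × 200.0/50.00 = 2.292 × 10^-3 mol
mass of As2O3 = 2.292 × 10^-3 × 197.84 = 0.4535 g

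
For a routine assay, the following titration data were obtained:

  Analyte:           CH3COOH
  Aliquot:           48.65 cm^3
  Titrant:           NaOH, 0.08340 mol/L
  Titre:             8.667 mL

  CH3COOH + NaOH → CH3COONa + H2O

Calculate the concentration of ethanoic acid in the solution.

0.01486 mol/L

n(NaOH) = 0.008667 L × 0.08340 mol/L = 7.228 × 10^-4 mol
n(CH3COOH) = 7.228 × 10^-4 mol (1:1 mole ratio)
[CH3COOH] = 7.228 × 10^-4 mol / 0.04865 L = 0.01486 mol/L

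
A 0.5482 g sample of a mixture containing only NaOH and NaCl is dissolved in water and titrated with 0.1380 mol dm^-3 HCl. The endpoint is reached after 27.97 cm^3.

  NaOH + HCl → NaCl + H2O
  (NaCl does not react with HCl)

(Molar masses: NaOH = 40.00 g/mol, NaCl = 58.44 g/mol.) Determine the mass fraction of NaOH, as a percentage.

28.16 %

n(HCl) = 0.02797 × 0.1380 = 3.860 × 10^-3 mol
Let x = n(NaOH), y = n(NaCl).
Titrant: 1x = 3.860 × 10^-3;  mass: 40.00x + 58.44y = 0.5482
Solving, x = 3.860 × 10^-3 mol, y = 6.739 × 10^-3 mol
mass of NaOH = 3.860 × 10^-3 × 40.00 = 0.1544 g
% NaOH = 0.1544 / 0.5482 × 100 = 28.16 %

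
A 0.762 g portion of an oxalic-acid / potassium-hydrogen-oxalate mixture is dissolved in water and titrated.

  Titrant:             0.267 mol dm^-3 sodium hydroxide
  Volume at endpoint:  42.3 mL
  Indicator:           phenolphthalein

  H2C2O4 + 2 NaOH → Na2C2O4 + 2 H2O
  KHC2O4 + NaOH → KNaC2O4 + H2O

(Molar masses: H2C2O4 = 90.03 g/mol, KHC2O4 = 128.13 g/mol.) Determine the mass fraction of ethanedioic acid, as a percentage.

48.7 %

n(NaOH) = 0.0423 × 0.267 = 0.0113 mol
Let x = n(H2C2O4), y = n(KHC2O4).
Titrant: 2x + 1y = 0.0113;  mass: 90.03x + 128.13y = 0.762
Solving, x = 4.12 × 10^-3 mol, y = 3.05 × 10^-3 mol
mass of H2C2O4 = 4.12 × 10^-3 × 90.03 = 0.371 g
% H2C2O4 = 0.371 / 0.762 × 100 = 48.7 %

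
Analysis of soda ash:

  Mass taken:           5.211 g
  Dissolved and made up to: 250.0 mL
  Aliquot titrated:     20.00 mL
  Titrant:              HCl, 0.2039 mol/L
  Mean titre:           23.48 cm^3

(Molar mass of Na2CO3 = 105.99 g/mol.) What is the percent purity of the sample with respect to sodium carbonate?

Na2CO3 + 2 HCl → 2 NaCl + H2O + CO2
n(HCl) per titration = 0.02348 × 0.2039 = 4.788 × 10^-3 mol
From the 1:2 ratio, n(Na2CO3) in each aliquot = 1/2 × 4.788 × 10^-3 = 2.394 × 10^-3 mol
n(Na2CO3) in the whole flask = 2.394 × 10^-3 × 250.0/20.00 = 0.02992 mol
mass of Na2CO3 = 0.02992 × 105.99 = 3.171 g
% Na2CO3 = 3.171 / 5.211 × 100 = 60.86 %

60.86 %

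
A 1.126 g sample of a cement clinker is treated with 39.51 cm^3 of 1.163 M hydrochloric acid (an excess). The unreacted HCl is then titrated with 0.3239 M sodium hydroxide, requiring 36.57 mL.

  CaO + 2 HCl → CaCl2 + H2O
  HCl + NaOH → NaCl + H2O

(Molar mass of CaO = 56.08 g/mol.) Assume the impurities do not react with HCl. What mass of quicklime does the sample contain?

0.9563 g

n(HCl) added = 0.03951 × 1.163 = 0.04595 mol
n(NaOH) used in back-titration = 0.03657 × 0.3239 = 0.01185 mol
n(HCl) left over = 0.01185 mol (1:1 ratio)
n(HCl) consumed by analyte = 0.04595 − 0.01185 = 0.03411 mol
From the 1:2 ratio, n(CaO) = 1/2 × 0.03411 = 0.01705 mol
mass of CaO = 0.01705 × 56.08 = 0.9563 g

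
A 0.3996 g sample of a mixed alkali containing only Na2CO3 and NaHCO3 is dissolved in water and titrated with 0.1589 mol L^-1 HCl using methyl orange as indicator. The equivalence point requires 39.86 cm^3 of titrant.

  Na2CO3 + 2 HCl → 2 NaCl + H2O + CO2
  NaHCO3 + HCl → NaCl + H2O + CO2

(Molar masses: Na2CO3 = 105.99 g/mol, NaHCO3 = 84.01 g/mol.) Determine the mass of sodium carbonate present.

n(HCl) = 0.03986 × 0.1589 = 6.334 × 10^-3 mol
Let x = n(Na2CO3), y = n(NaHCO3).
Titrant: 2x + 1y = 6.334 × 10^-3;  mass: 105.99x + 84.01y = 0.3996
Solving, x = 2.136 × 10^-3 mol, y = 2.062 × 10^-3 mol
mass of Na2CO3 = 2.136 × 10^-3 × 105.99 = 0.2264 g

0.2264 g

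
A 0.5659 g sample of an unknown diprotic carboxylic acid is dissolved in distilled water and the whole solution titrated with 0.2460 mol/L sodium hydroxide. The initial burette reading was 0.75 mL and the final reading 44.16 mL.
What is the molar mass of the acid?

n(NaOH) = 0.04341 L × 0.2460 mol/L = 0.01068 mol
From the 1:2 ratio, n(H2A) = 1/2 × 0.01068 = 5.339 × 10^-3 mol
M = m / n = 0.5659 g / 5.339 × 10^-3 mol = 106.0 g/mol

106.0 g/mol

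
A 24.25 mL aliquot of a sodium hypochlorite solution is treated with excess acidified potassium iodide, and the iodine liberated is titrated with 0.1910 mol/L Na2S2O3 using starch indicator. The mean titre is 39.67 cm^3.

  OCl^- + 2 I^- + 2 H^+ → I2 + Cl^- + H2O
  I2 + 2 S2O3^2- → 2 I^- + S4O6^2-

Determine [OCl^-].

n(S2O3^2-) = 0.03967 × 0.1910 = 7.577 × 10^-3 mol
n(I2) = n(S2O3^2-)/2 = 3.788 × 10^-3 mol
n(OCl^-) in the aliquot = 3.788 × 10^-3 mol (1:1 ratio)
[OCl^-] = 3.788 × 10^-3 / 0.02425 = 0.1562 mol/L

0.1562 mol/L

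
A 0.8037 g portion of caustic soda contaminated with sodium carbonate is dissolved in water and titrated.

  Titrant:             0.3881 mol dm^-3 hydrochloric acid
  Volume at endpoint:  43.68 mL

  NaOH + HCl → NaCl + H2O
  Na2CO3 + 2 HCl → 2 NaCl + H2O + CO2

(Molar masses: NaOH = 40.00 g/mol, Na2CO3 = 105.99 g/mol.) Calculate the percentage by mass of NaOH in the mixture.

36.26 %

n(HCl) = 0.04368 × 0.3881 = 0.01695 mol
Let x = n(NaOH), y = n(Na2CO3).
Titrant: 1x + 2y = 0.01695;  mass: 40.00x + 105.99y = 0.8037
Solving, x = 7.286 × 10^-3 mol, y = 4.833 × 10^-3 mol
mass of NaOH = 7.286 × 10^-3 × 40.00 = 0.2914 g
% NaOH = 0.2914 / 0.8037 × 100 = 36.26 %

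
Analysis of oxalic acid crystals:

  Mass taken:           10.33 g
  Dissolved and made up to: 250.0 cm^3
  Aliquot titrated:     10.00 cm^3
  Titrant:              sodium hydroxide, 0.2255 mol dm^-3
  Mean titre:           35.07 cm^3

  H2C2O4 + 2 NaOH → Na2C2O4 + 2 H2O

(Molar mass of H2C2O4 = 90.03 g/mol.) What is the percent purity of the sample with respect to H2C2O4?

86.15 %

n(NaOH) per titration = 0.03507 × 0.2255 = 7.908 × 10^-3 mol
From the 1:2 ratio, n(H2C2O4) in each aliquot = 1/2 × 7.908 × 10^-3 = 3.954 × 10^-3 mol
n(H2C2O4) in the whole flask = 3.954 × 10^-3 × 250.0/10.00 = 0.09885 mol
mass of H2C2O4 = 0.09885 × 90.03 = 8.900 g
% H2C2O4 = 8.900 / 10.33 × 100 = 86.15 %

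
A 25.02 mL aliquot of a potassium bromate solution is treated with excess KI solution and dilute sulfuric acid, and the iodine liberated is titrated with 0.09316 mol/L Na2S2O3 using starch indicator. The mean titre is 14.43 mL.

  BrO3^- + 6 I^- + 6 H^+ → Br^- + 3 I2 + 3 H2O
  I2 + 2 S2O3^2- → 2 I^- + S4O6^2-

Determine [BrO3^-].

n(S2O3^2-) = 0.01443 × 0.09316 = 1.344 × 10^-3 mol
n(I2) = n(S2O3^2-)/2 = 6.721 × 10^-4 mol
From the 1:3 ratio, n(BrO3^-) in the aliquot = 1/3 × 6.721 × 10^-4 = 2.240 × 10^-4 mol
[BrO3^-] = 2.240 × 10^-4 / 0.02502 = 0.008955 mol/L

0.008955 mol/L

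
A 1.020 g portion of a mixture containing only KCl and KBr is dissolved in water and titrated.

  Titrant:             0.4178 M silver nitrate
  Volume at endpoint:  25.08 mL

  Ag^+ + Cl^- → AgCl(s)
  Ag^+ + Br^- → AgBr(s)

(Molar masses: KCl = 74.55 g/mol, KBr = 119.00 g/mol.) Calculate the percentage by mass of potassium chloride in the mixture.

37.31 %

n(AgNO3) = 0.02508 × 0.4178 = 0.01048 mol
Let x = n(KCl), y = n(KBr).
Titrant: 1x + 1y = 0.01048;  mass: 74.55x + 119.00y = 1.020
Solving, x = 5.105 × 10^-3 mol, y = 5.373 × 10^-3 mol
mass of KCl = 5.105 × 10^-3 × 74.55 = 0.3806 g
% KCl = 0.3806 / 1.020 × 100 = 37.31 %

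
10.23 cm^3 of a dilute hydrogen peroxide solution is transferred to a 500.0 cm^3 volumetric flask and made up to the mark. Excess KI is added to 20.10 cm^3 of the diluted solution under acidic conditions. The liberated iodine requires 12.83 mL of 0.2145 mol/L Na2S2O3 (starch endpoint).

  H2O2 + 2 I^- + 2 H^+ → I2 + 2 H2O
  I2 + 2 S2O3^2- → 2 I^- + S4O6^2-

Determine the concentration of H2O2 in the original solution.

n(S2O3^2-) = 0.01283 × 0.2145 = 2.752 × 10^-3 mol
n(I2) = n(S2O3^2-)/2 = 1.376 × 10^-3 mol
n(H2O2) in the aliquot = 1.376 × 10^-3 mol (1:1 ratio)
[H2O2]_dilute = 1.376 × 10^-3 / 0.02010 = 0.06846 mol/L
[H2O2]_original = 0.06846 × 500.0/10.23 = 3.346 mol/L

3.346 mol/L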